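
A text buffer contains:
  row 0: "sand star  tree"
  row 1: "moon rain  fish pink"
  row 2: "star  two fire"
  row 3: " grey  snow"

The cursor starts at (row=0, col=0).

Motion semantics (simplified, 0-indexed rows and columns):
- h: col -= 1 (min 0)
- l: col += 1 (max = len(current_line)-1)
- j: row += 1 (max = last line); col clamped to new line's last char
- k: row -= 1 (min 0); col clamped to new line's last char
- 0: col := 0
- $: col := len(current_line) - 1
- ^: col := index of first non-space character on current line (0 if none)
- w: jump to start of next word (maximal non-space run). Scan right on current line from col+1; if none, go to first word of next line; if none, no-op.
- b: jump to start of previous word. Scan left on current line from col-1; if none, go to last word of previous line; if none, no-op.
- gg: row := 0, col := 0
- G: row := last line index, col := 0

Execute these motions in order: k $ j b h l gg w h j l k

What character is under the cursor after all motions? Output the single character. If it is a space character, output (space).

After 1 (k): row=0 col=0 char='s'
After 2 ($): row=0 col=14 char='e'
After 3 (j): row=1 col=14 char='h'
After 4 (b): row=1 col=11 char='f'
After 5 (h): row=1 col=10 char='_'
After 6 (l): row=1 col=11 char='f'
After 7 (gg): row=0 col=0 char='s'
After 8 (w): row=0 col=5 char='s'
After 9 (h): row=0 col=4 char='_'
After 10 (j): row=1 col=4 char='_'
After 11 (l): row=1 col=5 char='r'
After 12 (k): row=0 col=5 char='s'

Answer: s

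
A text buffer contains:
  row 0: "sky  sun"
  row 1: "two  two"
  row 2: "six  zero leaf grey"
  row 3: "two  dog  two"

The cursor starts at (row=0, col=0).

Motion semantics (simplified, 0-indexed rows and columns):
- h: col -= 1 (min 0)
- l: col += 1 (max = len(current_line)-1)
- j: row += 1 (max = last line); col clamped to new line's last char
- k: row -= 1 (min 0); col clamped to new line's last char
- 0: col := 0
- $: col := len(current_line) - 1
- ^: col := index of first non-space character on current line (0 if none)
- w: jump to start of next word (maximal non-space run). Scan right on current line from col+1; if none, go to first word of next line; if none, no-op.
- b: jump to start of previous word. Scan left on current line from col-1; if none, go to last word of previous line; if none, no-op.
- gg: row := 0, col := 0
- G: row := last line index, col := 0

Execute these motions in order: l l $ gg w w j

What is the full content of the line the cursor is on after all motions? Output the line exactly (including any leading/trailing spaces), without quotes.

After 1 (l): row=0 col=1 char='k'
After 2 (l): row=0 col=2 char='y'
After 3 ($): row=0 col=7 char='n'
After 4 (gg): row=0 col=0 char='s'
After 5 (w): row=0 col=5 char='s'
After 6 (w): row=1 col=0 char='t'
After 7 (j): row=2 col=0 char='s'

Answer: six  zero leaf grey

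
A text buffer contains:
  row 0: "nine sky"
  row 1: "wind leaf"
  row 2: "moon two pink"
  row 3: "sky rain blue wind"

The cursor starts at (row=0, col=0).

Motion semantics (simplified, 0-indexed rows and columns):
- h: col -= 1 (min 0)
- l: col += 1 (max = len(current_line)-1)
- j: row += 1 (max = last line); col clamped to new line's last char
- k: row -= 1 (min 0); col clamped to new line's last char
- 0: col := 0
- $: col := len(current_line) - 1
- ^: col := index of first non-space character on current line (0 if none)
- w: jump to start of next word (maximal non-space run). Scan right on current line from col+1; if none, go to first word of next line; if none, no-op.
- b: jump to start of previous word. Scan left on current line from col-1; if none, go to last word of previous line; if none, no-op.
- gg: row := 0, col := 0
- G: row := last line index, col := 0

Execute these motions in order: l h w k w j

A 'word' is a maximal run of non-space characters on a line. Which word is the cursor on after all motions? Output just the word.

Answer: moon

Derivation:
After 1 (l): row=0 col=1 char='i'
After 2 (h): row=0 col=0 char='n'
After 3 (w): row=0 col=5 char='s'
After 4 (k): row=0 col=5 char='s'
After 5 (w): row=1 col=0 char='w'
After 6 (j): row=2 col=0 char='m'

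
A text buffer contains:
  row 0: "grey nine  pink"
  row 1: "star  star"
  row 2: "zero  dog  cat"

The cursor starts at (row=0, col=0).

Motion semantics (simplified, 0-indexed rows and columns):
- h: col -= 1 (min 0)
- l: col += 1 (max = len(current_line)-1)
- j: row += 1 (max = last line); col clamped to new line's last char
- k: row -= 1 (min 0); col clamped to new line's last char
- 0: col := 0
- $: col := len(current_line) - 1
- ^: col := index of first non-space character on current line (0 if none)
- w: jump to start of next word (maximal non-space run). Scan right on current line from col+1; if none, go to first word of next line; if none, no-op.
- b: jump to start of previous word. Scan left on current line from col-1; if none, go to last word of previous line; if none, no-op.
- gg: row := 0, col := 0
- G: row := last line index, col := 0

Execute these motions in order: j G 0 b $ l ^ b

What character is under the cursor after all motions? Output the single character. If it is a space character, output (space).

Answer: p

Derivation:
After 1 (j): row=1 col=0 char='s'
After 2 (G): row=2 col=0 char='z'
After 3 (0): row=2 col=0 char='z'
After 4 (b): row=1 col=6 char='s'
After 5 ($): row=1 col=9 char='r'
After 6 (l): row=1 col=9 char='r'
After 7 (^): row=1 col=0 char='s'
After 8 (b): row=0 col=11 char='p'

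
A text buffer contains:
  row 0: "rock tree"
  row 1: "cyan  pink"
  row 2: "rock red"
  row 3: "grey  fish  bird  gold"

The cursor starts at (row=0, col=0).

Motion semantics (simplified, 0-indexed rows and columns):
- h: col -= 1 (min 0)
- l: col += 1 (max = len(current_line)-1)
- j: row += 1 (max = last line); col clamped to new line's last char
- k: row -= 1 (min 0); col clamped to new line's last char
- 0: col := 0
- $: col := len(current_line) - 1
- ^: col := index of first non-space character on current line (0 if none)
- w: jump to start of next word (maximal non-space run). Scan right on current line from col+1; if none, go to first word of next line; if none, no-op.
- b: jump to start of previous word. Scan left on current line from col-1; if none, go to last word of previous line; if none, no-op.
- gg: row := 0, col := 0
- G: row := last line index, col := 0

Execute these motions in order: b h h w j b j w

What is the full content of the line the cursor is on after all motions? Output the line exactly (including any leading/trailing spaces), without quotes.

Answer: rock red

Derivation:
After 1 (b): row=0 col=0 char='r'
After 2 (h): row=0 col=0 char='r'
After 3 (h): row=0 col=0 char='r'
After 4 (w): row=0 col=5 char='t'
After 5 (j): row=1 col=5 char='_'
After 6 (b): row=1 col=0 char='c'
After 7 (j): row=2 col=0 char='r'
After 8 (w): row=2 col=5 char='r'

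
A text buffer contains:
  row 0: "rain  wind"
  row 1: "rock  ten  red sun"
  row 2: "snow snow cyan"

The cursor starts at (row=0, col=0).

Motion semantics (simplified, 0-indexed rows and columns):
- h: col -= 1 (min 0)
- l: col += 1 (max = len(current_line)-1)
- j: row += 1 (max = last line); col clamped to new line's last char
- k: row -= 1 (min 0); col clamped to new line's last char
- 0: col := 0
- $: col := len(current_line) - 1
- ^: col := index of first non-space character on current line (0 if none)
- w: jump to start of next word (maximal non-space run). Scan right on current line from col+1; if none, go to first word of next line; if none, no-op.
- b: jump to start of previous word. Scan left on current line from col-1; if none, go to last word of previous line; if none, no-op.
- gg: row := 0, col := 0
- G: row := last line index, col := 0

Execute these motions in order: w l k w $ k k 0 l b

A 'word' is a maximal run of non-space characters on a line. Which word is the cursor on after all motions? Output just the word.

Answer: rain

Derivation:
After 1 (w): row=0 col=6 char='w'
After 2 (l): row=0 col=7 char='i'
After 3 (k): row=0 col=7 char='i'
After 4 (w): row=1 col=0 char='r'
After 5 ($): row=1 col=17 char='n'
After 6 (k): row=0 col=9 char='d'
After 7 (k): row=0 col=9 char='d'
After 8 (0): row=0 col=0 char='r'
After 9 (l): row=0 col=1 char='a'
After 10 (b): row=0 col=0 char='r'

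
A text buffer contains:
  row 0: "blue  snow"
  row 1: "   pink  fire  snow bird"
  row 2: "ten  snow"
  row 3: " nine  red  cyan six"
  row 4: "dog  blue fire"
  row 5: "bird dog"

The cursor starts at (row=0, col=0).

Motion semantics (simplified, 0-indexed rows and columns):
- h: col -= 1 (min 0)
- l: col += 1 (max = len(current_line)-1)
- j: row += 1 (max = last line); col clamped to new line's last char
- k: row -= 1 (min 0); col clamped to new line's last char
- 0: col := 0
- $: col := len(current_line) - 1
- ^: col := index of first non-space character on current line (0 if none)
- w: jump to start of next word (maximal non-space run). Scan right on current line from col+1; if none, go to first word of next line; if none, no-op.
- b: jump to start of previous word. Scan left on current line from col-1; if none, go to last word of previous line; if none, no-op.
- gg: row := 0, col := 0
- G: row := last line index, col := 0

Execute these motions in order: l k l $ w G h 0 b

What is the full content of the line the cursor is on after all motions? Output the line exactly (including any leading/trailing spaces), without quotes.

After 1 (l): row=0 col=1 char='l'
After 2 (k): row=0 col=1 char='l'
After 3 (l): row=0 col=2 char='u'
After 4 ($): row=0 col=9 char='w'
After 5 (w): row=1 col=3 char='p'
After 6 (G): row=5 col=0 char='b'
After 7 (h): row=5 col=0 char='b'
After 8 (0): row=5 col=0 char='b'
After 9 (b): row=4 col=10 char='f'

Answer: dog  blue fire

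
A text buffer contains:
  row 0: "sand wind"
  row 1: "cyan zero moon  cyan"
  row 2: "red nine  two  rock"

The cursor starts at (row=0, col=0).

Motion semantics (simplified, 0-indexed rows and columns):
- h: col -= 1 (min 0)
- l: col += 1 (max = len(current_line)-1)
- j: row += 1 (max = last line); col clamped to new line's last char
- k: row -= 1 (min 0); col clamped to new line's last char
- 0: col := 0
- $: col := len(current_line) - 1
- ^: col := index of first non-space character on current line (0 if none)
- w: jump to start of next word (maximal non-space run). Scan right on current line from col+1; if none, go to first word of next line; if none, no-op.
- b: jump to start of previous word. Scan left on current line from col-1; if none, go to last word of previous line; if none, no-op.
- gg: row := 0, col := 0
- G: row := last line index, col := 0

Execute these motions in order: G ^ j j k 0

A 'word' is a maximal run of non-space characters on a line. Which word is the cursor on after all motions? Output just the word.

After 1 (G): row=2 col=0 char='r'
After 2 (^): row=2 col=0 char='r'
After 3 (j): row=2 col=0 char='r'
After 4 (j): row=2 col=0 char='r'
After 5 (k): row=1 col=0 char='c'
After 6 (0): row=1 col=0 char='c'

Answer: cyan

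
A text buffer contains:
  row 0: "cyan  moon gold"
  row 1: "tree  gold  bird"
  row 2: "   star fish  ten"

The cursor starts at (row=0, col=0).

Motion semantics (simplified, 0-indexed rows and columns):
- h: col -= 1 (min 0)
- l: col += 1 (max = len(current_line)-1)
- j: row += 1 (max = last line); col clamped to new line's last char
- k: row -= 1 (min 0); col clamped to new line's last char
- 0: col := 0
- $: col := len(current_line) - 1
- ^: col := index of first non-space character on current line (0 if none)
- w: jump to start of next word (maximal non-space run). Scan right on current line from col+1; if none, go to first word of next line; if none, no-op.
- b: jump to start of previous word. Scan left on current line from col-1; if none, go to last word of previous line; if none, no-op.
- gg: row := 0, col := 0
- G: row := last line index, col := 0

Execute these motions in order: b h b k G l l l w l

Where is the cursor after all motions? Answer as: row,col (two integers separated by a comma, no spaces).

Answer: 2,9

Derivation:
After 1 (b): row=0 col=0 char='c'
After 2 (h): row=0 col=0 char='c'
After 3 (b): row=0 col=0 char='c'
After 4 (k): row=0 col=0 char='c'
After 5 (G): row=2 col=0 char='_'
After 6 (l): row=2 col=1 char='_'
After 7 (l): row=2 col=2 char='_'
After 8 (l): row=2 col=3 char='s'
After 9 (w): row=2 col=8 char='f'
After 10 (l): row=2 col=9 char='i'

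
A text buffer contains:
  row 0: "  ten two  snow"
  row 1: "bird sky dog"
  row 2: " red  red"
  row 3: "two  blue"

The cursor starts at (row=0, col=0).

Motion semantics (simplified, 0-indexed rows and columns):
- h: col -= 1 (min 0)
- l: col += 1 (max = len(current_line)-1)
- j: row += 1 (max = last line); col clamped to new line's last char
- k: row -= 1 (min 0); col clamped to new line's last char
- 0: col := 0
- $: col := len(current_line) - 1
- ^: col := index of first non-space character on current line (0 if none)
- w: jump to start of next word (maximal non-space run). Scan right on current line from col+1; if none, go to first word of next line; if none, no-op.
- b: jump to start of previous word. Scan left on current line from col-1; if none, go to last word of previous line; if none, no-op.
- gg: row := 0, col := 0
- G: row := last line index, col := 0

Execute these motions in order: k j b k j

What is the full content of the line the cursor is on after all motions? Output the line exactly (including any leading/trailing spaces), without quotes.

After 1 (k): row=0 col=0 char='_'
After 2 (j): row=1 col=0 char='b'
After 3 (b): row=0 col=11 char='s'
After 4 (k): row=0 col=11 char='s'
After 5 (j): row=1 col=11 char='g'

Answer: bird sky dog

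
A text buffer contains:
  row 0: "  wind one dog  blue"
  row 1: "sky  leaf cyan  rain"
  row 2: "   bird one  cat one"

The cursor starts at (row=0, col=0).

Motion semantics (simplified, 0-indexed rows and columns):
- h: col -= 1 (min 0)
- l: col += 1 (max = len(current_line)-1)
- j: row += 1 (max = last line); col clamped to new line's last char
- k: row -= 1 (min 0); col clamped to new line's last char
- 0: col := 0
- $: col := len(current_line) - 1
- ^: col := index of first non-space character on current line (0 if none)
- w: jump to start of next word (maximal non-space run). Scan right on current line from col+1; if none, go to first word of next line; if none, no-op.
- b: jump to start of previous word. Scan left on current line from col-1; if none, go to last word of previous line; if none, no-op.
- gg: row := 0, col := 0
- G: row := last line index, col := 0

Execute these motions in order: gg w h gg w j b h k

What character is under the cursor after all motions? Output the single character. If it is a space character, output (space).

Answer: (space)

Derivation:
After 1 (gg): row=0 col=0 char='_'
After 2 (w): row=0 col=2 char='w'
After 3 (h): row=0 col=1 char='_'
After 4 (gg): row=0 col=0 char='_'
After 5 (w): row=0 col=2 char='w'
After 6 (j): row=1 col=2 char='y'
After 7 (b): row=1 col=0 char='s'
After 8 (h): row=1 col=0 char='s'
After 9 (k): row=0 col=0 char='_'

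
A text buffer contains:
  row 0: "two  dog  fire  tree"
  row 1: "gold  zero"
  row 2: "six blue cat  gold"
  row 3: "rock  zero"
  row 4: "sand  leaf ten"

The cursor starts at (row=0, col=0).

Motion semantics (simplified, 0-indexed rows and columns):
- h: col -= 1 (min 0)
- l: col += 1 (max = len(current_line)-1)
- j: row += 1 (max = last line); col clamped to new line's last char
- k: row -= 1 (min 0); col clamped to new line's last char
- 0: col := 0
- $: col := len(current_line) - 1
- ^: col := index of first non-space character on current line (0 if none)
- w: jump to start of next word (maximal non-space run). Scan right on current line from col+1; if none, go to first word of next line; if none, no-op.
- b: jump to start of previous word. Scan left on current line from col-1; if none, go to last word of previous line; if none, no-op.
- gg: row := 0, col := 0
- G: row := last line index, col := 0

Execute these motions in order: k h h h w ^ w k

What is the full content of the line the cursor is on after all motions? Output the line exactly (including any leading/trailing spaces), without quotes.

After 1 (k): row=0 col=0 char='t'
After 2 (h): row=0 col=0 char='t'
After 3 (h): row=0 col=0 char='t'
After 4 (h): row=0 col=0 char='t'
After 5 (w): row=0 col=5 char='d'
After 6 (^): row=0 col=0 char='t'
After 7 (w): row=0 col=5 char='d'
After 8 (k): row=0 col=5 char='d'

Answer: two  dog  fire  tree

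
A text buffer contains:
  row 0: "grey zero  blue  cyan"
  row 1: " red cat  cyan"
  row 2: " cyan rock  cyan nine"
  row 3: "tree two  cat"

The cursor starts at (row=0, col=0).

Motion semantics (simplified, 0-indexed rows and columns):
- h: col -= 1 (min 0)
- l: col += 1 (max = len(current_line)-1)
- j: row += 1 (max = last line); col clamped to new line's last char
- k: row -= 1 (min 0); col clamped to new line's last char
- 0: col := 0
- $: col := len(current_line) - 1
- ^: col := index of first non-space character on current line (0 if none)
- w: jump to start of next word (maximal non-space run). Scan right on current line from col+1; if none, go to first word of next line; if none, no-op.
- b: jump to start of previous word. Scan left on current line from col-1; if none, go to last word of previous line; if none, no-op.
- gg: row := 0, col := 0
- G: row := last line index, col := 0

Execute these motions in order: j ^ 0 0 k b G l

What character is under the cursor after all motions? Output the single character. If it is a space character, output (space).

After 1 (j): row=1 col=0 char='_'
After 2 (^): row=1 col=1 char='r'
After 3 (0): row=1 col=0 char='_'
After 4 (0): row=1 col=0 char='_'
After 5 (k): row=0 col=0 char='g'
After 6 (b): row=0 col=0 char='g'
After 7 (G): row=3 col=0 char='t'
After 8 (l): row=3 col=1 char='r'

Answer: r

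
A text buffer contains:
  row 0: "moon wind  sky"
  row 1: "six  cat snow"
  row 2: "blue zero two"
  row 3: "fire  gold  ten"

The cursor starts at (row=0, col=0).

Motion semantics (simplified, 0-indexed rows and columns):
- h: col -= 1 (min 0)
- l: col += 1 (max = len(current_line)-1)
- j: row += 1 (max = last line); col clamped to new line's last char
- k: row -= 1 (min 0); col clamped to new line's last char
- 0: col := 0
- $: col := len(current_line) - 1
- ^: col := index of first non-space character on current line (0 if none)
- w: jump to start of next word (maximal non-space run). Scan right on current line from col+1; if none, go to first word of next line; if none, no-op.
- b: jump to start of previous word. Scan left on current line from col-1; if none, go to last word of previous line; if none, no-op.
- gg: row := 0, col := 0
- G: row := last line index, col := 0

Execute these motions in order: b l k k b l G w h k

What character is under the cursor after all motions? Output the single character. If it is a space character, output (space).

Answer: z

Derivation:
After 1 (b): row=0 col=0 char='m'
After 2 (l): row=0 col=1 char='o'
After 3 (k): row=0 col=1 char='o'
After 4 (k): row=0 col=1 char='o'
After 5 (b): row=0 col=0 char='m'
After 6 (l): row=0 col=1 char='o'
After 7 (G): row=3 col=0 char='f'
After 8 (w): row=3 col=6 char='g'
After 9 (h): row=3 col=5 char='_'
After 10 (k): row=2 col=5 char='z'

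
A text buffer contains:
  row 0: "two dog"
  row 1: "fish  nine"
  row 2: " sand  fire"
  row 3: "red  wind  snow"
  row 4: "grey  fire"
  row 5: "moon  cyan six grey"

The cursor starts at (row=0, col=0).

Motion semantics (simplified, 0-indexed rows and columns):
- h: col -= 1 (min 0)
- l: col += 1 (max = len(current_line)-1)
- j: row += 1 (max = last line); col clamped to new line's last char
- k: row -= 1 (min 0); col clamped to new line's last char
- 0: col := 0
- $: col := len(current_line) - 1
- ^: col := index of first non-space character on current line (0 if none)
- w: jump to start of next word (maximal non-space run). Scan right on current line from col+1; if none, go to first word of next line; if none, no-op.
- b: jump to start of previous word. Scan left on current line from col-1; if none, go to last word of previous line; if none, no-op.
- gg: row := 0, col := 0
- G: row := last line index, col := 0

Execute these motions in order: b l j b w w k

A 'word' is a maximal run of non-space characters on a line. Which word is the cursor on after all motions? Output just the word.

Answer: fish

Derivation:
After 1 (b): row=0 col=0 char='t'
After 2 (l): row=0 col=1 char='w'
After 3 (j): row=1 col=1 char='i'
After 4 (b): row=1 col=0 char='f'
After 5 (w): row=1 col=6 char='n'
After 6 (w): row=2 col=1 char='s'
After 7 (k): row=1 col=1 char='i'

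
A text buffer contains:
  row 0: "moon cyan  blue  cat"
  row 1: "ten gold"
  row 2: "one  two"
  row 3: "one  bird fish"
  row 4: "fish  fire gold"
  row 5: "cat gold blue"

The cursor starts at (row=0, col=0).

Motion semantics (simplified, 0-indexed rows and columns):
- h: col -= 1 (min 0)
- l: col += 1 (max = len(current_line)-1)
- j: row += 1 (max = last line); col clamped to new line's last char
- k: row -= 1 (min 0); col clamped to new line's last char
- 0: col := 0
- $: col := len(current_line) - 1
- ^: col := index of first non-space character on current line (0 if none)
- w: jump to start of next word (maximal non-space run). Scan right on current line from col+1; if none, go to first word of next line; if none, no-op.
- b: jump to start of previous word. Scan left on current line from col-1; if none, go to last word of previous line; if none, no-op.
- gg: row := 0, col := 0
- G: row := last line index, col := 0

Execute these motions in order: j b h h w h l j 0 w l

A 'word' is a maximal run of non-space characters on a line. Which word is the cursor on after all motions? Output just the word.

Answer: gold

Derivation:
After 1 (j): row=1 col=0 char='t'
After 2 (b): row=0 col=17 char='c'
After 3 (h): row=0 col=16 char='_'
After 4 (h): row=0 col=15 char='_'
After 5 (w): row=0 col=17 char='c'
After 6 (h): row=0 col=16 char='_'
After 7 (l): row=0 col=17 char='c'
After 8 (j): row=1 col=7 char='d'
After 9 (0): row=1 col=0 char='t'
After 10 (w): row=1 col=4 char='g'
After 11 (l): row=1 col=5 char='o'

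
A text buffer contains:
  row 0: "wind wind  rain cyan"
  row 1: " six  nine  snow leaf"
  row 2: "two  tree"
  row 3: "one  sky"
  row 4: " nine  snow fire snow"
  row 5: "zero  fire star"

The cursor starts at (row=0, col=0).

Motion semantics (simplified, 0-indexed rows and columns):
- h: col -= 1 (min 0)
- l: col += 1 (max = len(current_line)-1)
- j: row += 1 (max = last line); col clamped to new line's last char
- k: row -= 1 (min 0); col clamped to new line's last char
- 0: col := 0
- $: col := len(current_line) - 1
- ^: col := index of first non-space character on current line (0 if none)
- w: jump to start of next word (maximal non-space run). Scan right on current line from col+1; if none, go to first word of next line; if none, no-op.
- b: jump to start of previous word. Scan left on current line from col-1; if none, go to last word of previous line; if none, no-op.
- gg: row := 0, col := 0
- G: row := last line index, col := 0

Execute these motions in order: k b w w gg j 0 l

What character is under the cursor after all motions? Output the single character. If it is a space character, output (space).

After 1 (k): row=0 col=0 char='w'
After 2 (b): row=0 col=0 char='w'
After 3 (w): row=0 col=5 char='w'
After 4 (w): row=0 col=11 char='r'
After 5 (gg): row=0 col=0 char='w'
After 6 (j): row=1 col=0 char='_'
After 7 (0): row=1 col=0 char='_'
After 8 (l): row=1 col=1 char='s'

Answer: s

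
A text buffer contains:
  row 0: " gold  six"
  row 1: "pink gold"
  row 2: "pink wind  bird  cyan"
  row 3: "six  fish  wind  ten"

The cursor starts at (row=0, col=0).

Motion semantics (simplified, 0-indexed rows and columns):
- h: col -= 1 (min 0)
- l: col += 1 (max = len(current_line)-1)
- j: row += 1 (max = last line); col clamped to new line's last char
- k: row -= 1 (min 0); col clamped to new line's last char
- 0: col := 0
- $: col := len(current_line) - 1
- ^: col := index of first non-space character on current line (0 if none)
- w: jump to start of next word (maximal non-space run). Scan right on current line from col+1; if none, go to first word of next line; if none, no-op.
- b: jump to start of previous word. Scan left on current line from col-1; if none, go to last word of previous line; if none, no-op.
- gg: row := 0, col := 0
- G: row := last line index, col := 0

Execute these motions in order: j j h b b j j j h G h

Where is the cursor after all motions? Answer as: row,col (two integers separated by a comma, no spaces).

After 1 (j): row=1 col=0 char='p'
After 2 (j): row=2 col=0 char='p'
After 3 (h): row=2 col=0 char='p'
After 4 (b): row=1 col=5 char='g'
After 5 (b): row=1 col=0 char='p'
After 6 (j): row=2 col=0 char='p'
After 7 (j): row=3 col=0 char='s'
After 8 (j): row=3 col=0 char='s'
After 9 (h): row=3 col=0 char='s'
After 10 (G): row=3 col=0 char='s'
After 11 (h): row=3 col=0 char='s'

Answer: 3,0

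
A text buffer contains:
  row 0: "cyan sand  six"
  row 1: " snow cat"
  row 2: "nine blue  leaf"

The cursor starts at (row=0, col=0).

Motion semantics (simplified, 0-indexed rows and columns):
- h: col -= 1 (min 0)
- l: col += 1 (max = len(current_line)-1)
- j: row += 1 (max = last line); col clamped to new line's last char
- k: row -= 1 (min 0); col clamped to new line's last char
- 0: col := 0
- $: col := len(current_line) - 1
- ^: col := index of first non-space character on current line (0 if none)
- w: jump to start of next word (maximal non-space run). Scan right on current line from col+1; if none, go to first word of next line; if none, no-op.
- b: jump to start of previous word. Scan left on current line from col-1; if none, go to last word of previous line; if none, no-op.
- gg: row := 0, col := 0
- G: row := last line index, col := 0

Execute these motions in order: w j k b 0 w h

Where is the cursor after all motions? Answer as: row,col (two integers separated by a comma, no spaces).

Answer: 0,4

Derivation:
After 1 (w): row=0 col=5 char='s'
After 2 (j): row=1 col=5 char='_'
After 3 (k): row=0 col=5 char='s'
After 4 (b): row=0 col=0 char='c'
After 5 (0): row=0 col=0 char='c'
After 6 (w): row=0 col=5 char='s'
After 7 (h): row=0 col=4 char='_'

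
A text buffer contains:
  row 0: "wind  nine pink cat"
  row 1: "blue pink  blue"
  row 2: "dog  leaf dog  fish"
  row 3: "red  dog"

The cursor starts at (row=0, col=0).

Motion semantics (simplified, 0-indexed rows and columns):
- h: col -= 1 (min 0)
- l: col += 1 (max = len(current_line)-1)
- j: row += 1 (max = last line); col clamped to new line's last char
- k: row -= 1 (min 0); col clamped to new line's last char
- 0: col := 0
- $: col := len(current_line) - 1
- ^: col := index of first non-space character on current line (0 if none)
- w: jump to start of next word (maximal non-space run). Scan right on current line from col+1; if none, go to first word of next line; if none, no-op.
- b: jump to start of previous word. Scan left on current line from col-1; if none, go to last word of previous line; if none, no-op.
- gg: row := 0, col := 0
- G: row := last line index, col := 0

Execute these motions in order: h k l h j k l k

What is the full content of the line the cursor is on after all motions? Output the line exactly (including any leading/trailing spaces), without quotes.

After 1 (h): row=0 col=0 char='w'
After 2 (k): row=0 col=0 char='w'
After 3 (l): row=0 col=1 char='i'
After 4 (h): row=0 col=0 char='w'
After 5 (j): row=1 col=0 char='b'
After 6 (k): row=0 col=0 char='w'
After 7 (l): row=0 col=1 char='i'
After 8 (k): row=0 col=1 char='i'

Answer: wind  nine pink cat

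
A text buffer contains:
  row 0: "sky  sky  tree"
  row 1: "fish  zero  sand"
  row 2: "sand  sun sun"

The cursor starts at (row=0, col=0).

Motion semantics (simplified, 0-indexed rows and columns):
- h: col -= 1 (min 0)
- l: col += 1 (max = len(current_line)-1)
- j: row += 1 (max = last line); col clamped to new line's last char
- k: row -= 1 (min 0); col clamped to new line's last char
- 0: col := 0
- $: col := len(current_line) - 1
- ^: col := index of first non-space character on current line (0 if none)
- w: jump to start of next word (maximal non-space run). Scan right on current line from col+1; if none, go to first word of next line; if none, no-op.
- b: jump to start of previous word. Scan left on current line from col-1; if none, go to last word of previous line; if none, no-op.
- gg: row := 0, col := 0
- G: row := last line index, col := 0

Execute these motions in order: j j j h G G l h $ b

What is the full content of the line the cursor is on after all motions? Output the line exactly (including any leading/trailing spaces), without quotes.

After 1 (j): row=1 col=0 char='f'
After 2 (j): row=2 col=0 char='s'
After 3 (j): row=2 col=0 char='s'
After 4 (h): row=2 col=0 char='s'
After 5 (G): row=2 col=0 char='s'
After 6 (G): row=2 col=0 char='s'
After 7 (l): row=2 col=1 char='a'
After 8 (h): row=2 col=0 char='s'
After 9 ($): row=2 col=12 char='n'
After 10 (b): row=2 col=10 char='s'

Answer: sand  sun sun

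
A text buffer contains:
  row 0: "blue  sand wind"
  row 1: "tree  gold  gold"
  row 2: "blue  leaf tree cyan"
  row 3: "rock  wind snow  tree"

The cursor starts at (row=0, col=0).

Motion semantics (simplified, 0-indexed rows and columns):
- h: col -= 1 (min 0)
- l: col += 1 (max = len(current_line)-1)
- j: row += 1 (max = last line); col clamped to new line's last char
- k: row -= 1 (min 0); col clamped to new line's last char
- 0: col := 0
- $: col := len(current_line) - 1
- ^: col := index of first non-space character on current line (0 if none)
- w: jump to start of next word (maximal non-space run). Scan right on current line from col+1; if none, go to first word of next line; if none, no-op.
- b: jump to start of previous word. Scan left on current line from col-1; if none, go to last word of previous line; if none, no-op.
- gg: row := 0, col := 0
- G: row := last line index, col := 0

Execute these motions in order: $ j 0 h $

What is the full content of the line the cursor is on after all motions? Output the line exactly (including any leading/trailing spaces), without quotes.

After 1 ($): row=0 col=14 char='d'
After 2 (j): row=1 col=14 char='l'
After 3 (0): row=1 col=0 char='t'
After 4 (h): row=1 col=0 char='t'
After 5 ($): row=1 col=15 char='d'

Answer: tree  gold  gold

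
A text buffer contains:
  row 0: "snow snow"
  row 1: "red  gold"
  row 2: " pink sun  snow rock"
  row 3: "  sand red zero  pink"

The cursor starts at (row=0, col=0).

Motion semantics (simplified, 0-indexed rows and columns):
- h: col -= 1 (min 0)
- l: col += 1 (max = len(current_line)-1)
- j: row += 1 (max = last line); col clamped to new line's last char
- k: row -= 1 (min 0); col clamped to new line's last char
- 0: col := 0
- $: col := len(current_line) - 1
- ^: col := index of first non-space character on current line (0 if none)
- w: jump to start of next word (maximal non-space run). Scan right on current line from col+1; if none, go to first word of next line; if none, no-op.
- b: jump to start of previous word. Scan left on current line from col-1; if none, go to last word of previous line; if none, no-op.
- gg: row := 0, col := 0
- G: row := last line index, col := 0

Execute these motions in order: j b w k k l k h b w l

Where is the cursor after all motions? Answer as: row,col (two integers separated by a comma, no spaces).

Answer: 0,6

Derivation:
After 1 (j): row=1 col=0 char='r'
After 2 (b): row=0 col=5 char='s'
After 3 (w): row=1 col=0 char='r'
After 4 (k): row=0 col=0 char='s'
After 5 (k): row=0 col=0 char='s'
After 6 (l): row=0 col=1 char='n'
After 7 (k): row=0 col=1 char='n'
After 8 (h): row=0 col=0 char='s'
After 9 (b): row=0 col=0 char='s'
After 10 (w): row=0 col=5 char='s'
After 11 (l): row=0 col=6 char='n'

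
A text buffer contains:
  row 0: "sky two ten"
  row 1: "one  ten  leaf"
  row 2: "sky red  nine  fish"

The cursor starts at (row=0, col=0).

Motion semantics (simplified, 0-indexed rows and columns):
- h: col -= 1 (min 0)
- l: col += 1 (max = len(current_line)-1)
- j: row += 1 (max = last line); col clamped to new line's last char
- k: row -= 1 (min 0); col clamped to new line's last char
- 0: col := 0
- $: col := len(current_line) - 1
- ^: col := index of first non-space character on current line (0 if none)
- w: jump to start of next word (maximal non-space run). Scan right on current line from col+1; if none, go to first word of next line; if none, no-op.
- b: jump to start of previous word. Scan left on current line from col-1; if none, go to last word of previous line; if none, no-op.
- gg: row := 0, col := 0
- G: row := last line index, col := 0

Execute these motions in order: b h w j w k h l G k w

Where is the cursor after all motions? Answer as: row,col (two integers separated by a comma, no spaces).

After 1 (b): row=0 col=0 char='s'
After 2 (h): row=0 col=0 char='s'
After 3 (w): row=0 col=4 char='t'
After 4 (j): row=1 col=4 char='_'
After 5 (w): row=1 col=5 char='t'
After 6 (k): row=0 col=5 char='w'
After 7 (h): row=0 col=4 char='t'
After 8 (l): row=0 col=5 char='w'
After 9 (G): row=2 col=0 char='s'
After 10 (k): row=1 col=0 char='o'
After 11 (w): row=1 col=5 char='t'

Answer: 1,5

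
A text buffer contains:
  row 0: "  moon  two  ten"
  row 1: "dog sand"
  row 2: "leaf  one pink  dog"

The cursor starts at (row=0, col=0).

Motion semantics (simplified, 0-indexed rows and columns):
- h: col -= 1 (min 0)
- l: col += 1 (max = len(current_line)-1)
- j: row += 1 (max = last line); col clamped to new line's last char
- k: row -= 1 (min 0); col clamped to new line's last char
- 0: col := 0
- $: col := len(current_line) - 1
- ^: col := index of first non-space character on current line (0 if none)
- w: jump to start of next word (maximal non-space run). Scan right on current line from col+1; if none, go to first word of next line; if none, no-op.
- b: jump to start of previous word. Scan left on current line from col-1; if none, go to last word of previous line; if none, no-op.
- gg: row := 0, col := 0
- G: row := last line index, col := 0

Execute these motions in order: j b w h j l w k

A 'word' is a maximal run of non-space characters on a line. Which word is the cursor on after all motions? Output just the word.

After 1 (j): row=1 col=0 char='d'
After 2 (b): row=0 col=13 char='t'
After 3 (w): row=1 col=0 char='d'
After 4 (h): row=1 col=0 char='d'
After 5 (j): row=2 col=0 char='l'
After 6 (l): row=2 col=1 char='e'
After 7 (w): row=2 col=6 char='o'
After 8 (k): row=1 col=6 char='n'

Answer: sand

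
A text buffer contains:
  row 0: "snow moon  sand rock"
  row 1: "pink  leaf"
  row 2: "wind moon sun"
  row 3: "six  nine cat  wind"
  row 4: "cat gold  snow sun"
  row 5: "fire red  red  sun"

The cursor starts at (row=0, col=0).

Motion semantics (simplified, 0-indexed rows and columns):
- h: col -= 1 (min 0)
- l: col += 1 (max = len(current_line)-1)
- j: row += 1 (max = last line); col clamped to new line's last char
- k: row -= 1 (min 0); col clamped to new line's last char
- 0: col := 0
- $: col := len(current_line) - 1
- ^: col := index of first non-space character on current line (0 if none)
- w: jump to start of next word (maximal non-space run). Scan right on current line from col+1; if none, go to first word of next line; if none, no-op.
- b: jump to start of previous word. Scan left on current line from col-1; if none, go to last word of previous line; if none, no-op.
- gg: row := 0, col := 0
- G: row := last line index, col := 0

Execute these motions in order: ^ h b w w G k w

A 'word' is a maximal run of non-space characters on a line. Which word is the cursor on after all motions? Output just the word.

Answer: gold

Derivation:
After 1 (^): row=0 col=0 char='s'
After 2 (h): row=0 col=0 char='s'
After 3 (b): row=0 col=0 char='s'
After 4 (w): row=0 col=5 char='m'
After 5 (w): row=0 col=11 char='s'
After 6 (G): row=5 col=0 char='f'
After 7 (k): row=4 col=0 char='c'
After 8 (w): row=4 col=4 char='g'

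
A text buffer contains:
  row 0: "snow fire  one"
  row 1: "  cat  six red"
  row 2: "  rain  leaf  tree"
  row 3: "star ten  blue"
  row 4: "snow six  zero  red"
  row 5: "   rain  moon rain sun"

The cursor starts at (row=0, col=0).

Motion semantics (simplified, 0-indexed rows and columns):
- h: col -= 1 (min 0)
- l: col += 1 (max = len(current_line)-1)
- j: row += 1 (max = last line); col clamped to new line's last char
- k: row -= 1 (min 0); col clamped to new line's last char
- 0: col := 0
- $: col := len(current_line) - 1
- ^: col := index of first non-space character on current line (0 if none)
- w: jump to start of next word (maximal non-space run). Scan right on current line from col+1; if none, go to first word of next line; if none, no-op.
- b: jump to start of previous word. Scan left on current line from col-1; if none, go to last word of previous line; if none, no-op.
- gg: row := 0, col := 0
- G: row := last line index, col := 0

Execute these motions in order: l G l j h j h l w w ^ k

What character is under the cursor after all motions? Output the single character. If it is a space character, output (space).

Answer: w

Derivation:
After 1 (l): row=0 col=1 char='n'
After 2 (G): row=5 col=0 char='_'
After 3 (l): row=5 col=1 char='_'
After 4 (j): row=5 col=1 char='_'
After 5 (h): row=5 col=0 char='_'
After 6 (j): row=5 col=0 char='_'
After 7 (h): row=5 col=0 char='_'
After 8 (l): row=5 col=1 char='_'
After 9 (w): row=5 col=3 char='r'
After 10 (w): row=5 col=9 char='m'
After 11 (^): row=5 col=3 char='r'
After 12 (k): row=4 col=3 char='w'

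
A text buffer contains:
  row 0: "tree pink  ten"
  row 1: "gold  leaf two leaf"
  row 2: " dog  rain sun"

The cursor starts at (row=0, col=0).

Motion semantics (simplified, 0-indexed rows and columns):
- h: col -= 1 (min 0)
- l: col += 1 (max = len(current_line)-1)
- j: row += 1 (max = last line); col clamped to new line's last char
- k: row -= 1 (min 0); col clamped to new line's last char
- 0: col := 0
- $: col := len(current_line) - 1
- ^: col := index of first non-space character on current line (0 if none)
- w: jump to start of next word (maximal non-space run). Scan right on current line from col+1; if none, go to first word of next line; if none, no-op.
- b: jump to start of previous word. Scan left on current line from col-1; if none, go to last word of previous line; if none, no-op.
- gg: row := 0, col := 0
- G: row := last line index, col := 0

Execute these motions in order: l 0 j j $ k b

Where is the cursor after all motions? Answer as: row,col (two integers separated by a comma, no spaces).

After 1 (l): row=0 col=1 char='r'
After 2 (0): row=0 col=0 char='t'
After 3 (j): row=1 col=0 char='g'
After 4 (j): row=2 col=0 char='_'
After 5 ($): row=2 col=13 char='n'
After 6 (k): row=1 col=13 char='o'
After 7 (b): row=1 col=11 char='t'

Answer: 1,11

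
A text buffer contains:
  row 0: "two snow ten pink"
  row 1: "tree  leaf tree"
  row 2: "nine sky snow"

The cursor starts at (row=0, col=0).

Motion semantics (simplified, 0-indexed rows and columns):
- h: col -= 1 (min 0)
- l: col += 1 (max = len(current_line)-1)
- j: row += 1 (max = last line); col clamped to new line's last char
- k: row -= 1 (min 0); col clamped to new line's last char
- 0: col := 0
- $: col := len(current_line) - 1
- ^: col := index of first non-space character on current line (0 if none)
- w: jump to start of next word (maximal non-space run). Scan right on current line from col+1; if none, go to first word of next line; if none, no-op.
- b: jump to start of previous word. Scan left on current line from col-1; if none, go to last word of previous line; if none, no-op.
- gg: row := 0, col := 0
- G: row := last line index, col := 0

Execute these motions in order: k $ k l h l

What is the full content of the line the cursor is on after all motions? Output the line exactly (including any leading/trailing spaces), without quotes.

Answer: two snow ten pink

Derivation:
After 1 (k): row=0 col=0 char='t'
After 2 ($): row=0 col=16 char='k'
After 3 (k): row=0 col=16 char='k'
After 4 (l): row=0 col=16 char='k'
After 5 (h): row=0 col=15 char='n'
After 6 (l): row=0 col=16 char='k'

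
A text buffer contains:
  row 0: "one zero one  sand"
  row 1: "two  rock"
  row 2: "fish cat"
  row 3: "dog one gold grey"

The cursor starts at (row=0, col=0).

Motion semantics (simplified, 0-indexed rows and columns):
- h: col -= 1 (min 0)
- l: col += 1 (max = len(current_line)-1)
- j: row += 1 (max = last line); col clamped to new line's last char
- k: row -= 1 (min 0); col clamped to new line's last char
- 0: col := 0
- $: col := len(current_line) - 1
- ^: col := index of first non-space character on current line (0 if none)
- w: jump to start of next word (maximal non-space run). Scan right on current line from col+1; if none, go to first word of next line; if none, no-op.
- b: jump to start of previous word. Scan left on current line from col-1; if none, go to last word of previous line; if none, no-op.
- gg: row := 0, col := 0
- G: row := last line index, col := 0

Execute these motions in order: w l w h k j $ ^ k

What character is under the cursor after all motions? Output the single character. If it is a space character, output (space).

Answer: o

Derivation:
After 1 (w): row=0 col=4 char='z'
After 2 (l): row=0 col=5 char='e'
After 3 (w): row=0 col=9 char='o'
After 4 (h): row=0 col=8 char='_'
After 5 (k): row=0 col=8 char='_'
After 6 (j): row=1 col=8 char='k'
After 7 ($): row=1 col=8 char='k'
After 8 (^): row=1 col=0 char='t'
After 9 (k): row=0 col=0 char='o'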